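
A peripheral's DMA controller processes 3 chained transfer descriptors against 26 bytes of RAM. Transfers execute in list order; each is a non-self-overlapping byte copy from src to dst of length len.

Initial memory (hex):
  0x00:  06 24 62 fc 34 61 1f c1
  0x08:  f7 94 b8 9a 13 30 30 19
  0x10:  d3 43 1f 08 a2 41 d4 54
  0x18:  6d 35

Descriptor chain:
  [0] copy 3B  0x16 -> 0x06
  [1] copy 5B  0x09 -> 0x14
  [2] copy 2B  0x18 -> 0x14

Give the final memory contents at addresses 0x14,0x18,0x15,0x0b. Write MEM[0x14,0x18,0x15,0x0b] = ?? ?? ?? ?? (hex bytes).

MEM[0x14,0x18,0x15,0x0b] = 30 30 35 9a

[0] 0x16->0x06 len=3 : d4 54 6d
[1] 0x09->0x14 len=5 : 94 b8 9a 13 30
[2] 0x18->0x14 len=2 : 30 35
query mem[0x14]=0x30, mem[0x18]=0x30, mem[0x15]=0x35, mem[0x0b]=0x9a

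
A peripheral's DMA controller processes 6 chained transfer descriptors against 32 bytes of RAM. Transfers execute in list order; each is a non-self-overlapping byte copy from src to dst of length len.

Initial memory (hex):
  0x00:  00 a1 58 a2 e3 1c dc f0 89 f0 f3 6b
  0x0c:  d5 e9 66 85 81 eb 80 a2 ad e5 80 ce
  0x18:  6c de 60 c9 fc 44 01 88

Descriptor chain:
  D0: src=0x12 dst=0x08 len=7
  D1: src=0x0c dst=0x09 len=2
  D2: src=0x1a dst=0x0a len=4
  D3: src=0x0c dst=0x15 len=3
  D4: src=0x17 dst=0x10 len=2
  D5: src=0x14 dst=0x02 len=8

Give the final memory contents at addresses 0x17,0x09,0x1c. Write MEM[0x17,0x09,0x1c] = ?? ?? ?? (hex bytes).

#0 dst[0x08+7] := {0x80,0xa2,0xad,0xe5,0x80,0xce,0x6c}
#1 dst[0x09+2] := {0x80,0xce}
#2 dst[0x0a+4] := {0x60,0xc9,0xfc,0x44}
#3 dst[0x15+3] := {0xfc,0x44,0x6c}
#4 dst[0x10+2] := {0x6c,0x6c}
#5 dst[0x02+8] := {0xad,0xfc,0x44,0x6c,0x6c,0xde,0x60,0xc9}
query mem[0x17]=0x6c, mem[0x09]=0xc9, mem[0x1c]=0xfc

MEM[0x17,0x09,0x1c] = 6c c9 fc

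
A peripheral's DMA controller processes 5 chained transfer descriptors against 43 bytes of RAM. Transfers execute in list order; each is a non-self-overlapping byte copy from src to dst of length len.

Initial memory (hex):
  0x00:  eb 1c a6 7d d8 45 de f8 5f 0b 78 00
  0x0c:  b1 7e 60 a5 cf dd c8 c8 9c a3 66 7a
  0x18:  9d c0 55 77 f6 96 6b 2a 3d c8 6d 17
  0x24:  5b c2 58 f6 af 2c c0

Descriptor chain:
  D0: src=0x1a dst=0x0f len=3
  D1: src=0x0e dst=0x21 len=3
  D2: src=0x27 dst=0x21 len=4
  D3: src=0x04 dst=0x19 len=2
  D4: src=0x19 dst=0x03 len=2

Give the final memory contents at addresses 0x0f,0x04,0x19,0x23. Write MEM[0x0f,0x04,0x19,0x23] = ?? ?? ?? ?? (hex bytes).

MEM[0x0f,0x04,0x19,0x23] = 55 45 d8 2c

#0 dst[0x0f+3] := {0x55,0x77,0xf6}
#1 dst[0x21+3] := {0x60,0x55,0x77}
#2 dst[0x21+4] := {0xf6,0xaf,0x2c,0xc0}
#3 dst[0x19+2] := {0xd8,0x45}
#4 dst[0x03+2] := {0xd8,0x45}
query mem[0x0f]=0x55, mem[0x04]=0x45, mem[0x19]=0xd8, mem[0x23]=0x2c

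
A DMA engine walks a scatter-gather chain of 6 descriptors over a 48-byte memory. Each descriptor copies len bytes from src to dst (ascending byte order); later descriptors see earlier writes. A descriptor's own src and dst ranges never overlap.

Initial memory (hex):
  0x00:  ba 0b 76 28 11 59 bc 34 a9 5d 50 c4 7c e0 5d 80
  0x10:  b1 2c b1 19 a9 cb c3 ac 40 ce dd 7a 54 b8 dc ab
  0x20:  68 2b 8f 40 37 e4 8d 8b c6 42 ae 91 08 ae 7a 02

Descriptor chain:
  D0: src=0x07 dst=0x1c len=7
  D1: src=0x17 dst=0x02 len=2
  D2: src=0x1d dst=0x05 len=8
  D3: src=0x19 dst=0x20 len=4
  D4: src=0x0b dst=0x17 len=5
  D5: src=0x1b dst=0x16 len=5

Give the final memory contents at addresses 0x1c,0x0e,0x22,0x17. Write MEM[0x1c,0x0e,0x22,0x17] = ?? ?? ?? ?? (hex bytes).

MEM[0x1c,0x0e,0x22,0x17] = 34 5d 7a 34

[0] 0x07->0x1c len=7 : 34 a9 5d 50 c4 7c e0
[1] 0x17->0x02 len=2 : ac 40
[2] 0x1d->0x05 len=8 : a9 5d 50 c4 7c e0 40 37
[3] 0x19->0x20 len=4 : ce dd 7a 34
[4] 0x0b->0x17 len=5 : 40 37 e0 5d 80
[5] 0x1b->0x16 len=5 : 80 34 a9 5d 50
query mem[0x1c]=0x34, mem[0x0e]=0x5d, mem[0x22]=0x7a, mem[0x17]=0x34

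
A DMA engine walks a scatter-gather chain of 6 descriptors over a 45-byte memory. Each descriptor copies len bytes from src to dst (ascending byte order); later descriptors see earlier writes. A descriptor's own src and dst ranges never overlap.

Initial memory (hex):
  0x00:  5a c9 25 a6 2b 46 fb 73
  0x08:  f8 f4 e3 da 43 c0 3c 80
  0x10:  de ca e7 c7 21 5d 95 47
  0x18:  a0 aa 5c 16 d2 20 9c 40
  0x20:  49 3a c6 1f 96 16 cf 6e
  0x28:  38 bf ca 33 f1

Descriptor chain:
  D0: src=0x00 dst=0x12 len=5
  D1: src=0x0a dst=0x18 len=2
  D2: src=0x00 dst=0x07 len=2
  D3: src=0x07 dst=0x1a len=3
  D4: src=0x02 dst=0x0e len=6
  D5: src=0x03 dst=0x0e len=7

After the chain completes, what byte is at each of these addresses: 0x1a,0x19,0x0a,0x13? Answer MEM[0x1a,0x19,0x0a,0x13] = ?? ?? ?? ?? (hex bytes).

[0] 0x00->0x12 len=5 : 5a c9 25 a6 2b
[1] 0x0a->0x18 len=2 : e3 da
[2] 0x00->0x07 len=2 : 5a c9
[3] 0x07->0x1a len=3 : 5a c9 f4
[4] 0x02->0x0e len=6 : 25 a6 2b 46 fb 5a
[5] 0x03->0x0e len=7 : a6 2b 46 fb 5a c9 f4
query mem[0x1a]=0x5a, mem[0x19]=0xda, mem[0x0a]=0xe3, mem[0x13]=0xc9

MEM[0x1a,0x19,0x0a,0x13] = 5a da e3 c9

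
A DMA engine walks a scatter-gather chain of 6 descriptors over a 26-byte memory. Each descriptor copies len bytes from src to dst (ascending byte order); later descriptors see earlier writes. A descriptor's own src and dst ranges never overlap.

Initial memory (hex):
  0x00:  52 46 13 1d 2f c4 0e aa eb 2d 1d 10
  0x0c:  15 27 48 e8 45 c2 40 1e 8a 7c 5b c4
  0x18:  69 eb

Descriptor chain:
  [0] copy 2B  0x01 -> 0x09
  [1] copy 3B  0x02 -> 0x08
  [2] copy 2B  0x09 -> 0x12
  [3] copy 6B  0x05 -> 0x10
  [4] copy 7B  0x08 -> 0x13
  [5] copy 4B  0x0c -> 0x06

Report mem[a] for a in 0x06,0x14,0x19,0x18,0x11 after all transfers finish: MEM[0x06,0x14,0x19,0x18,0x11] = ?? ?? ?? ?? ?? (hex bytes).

D0: mem[0x09..0x0a] <- [46 13]
D1: mem[0x08..0x0a] <- [13 1d 2f]
D2: mem[0x12..0x13] <- [1d 2f]
D3: mem[0x10..0x15] <- [c4 0e aa 13 1d 2f]
D4: mem[0x13..0x19] <- [13 1d 2f 10 15 27 48]
D5: mem[0x06..0x09] <- [15 27 48 e8]
query mem[0x06]=0x15, mem[0x14]=0x1d, mem[0x19]=0x48, mem[0x18]=0x27, mem[0x11]=0x0e

MEM[0x06,0x14,0x19,0x18,0x11] = 15 1d 48 27 0e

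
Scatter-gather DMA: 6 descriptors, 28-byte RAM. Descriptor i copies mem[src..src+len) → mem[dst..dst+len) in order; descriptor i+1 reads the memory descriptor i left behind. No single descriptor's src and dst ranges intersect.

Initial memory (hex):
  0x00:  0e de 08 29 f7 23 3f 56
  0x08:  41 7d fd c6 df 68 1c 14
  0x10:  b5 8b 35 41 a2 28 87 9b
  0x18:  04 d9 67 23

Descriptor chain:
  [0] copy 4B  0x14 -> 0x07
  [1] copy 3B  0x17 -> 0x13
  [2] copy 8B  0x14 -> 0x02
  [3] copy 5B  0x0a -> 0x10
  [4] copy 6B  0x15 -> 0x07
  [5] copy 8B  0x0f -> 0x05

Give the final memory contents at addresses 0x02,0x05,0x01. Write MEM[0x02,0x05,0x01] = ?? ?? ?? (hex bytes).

#0 dst[0x07+4] := {0xa2,0x28,0x87,0x9b}
#1 dst[0x13+3] := {0x9b,0x04,0xd9}
#2 dst[0x02+8] := {0x04,0xd9,0x87,0x9b,0x04,0xd9,0x67,0x23}
#3 dst[0x10+5] := {0x9b,0xc6,0xdf,0x68,0x1c}
#4 dst[0x07+6] := {0xd9,0x87,0x9b,0x04,0xd9,0x67}
#5 dst[0x05+8] := {0x14,0x9b,0xc6,0xdf,0x68,0x1c,0xd9,0x87}
query mem[0x02]=0x04, mem[0x05]=0x14, mem[0x01]=0xde

MEM[0x02,0x05,0x01] = 04 14 de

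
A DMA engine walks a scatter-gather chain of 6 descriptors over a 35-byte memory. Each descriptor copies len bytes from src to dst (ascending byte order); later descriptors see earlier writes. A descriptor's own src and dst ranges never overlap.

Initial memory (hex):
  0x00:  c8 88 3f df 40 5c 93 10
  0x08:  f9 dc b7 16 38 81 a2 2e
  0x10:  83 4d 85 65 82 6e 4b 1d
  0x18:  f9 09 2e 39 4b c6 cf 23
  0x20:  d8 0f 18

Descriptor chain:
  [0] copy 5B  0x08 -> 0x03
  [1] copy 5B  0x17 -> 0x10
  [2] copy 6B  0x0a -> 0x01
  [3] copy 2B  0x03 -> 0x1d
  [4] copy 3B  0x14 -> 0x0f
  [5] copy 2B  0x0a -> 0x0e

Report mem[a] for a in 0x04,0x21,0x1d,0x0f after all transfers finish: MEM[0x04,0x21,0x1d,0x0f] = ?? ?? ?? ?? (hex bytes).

MEM[0x04,0x21,0x1d,0x0f] = 81 0f 38 16

[0] 0x08->0x03 len=5 : f9 dc b7 16 38
[1] 0x17->0x10 len=5 : 1d f9 09 2e 39
[2] 0x0a->0x01 len=6 : b7 16 38 81 a2 2e
[3] 0x03->0x1d len=2 : 38 81
[4] 0x14->0x0f len=3 : 39 6e 4b
[5] 0x0a->0x0e len=2 : b7 16
query mem[0x04]=0x81, mem[0x21]=0x0f, mem[0x1d]=0x38, mem[0x0f]=0x16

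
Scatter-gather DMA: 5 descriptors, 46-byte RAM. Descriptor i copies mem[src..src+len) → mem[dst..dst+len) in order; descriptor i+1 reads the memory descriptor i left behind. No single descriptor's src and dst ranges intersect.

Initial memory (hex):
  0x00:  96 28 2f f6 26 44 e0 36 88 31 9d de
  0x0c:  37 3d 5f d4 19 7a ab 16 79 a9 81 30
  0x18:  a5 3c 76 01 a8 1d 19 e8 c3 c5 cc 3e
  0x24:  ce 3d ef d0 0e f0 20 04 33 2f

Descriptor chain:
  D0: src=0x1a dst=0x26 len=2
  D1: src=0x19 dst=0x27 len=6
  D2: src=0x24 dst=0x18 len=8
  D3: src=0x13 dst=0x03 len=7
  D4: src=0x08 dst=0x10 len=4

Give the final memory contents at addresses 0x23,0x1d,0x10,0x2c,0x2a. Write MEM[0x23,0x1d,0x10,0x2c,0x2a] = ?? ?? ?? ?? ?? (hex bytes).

#0 dst[0x26+2] := {0x76,0x01}
#1 dst[0x27+6] := {0x3c,0x76,0x01,0xa8,0x1d,0x19}
#2 dst[0x18+8] := {0xce,0x3d,0x76,0x3c,0x76,0x01,0xa8,0x1d}
#3 dst[0x03+7] := {0x16,0x79,0xa9,0x81,0x30,0xce,0x3d}
#4 dst[0x10+4] := {0xce,0x3d,0x9d,0xde}
query mem[0x23]=0x3e, mem[0x1d]=0x01, mem[0x10]=0xce, mem[0x2c]=0x19, mem[0x2a]=0xa8

MEM[0x23,0x1d,0x10,0x2c,0x2a] = 3e 01 ce 19 a8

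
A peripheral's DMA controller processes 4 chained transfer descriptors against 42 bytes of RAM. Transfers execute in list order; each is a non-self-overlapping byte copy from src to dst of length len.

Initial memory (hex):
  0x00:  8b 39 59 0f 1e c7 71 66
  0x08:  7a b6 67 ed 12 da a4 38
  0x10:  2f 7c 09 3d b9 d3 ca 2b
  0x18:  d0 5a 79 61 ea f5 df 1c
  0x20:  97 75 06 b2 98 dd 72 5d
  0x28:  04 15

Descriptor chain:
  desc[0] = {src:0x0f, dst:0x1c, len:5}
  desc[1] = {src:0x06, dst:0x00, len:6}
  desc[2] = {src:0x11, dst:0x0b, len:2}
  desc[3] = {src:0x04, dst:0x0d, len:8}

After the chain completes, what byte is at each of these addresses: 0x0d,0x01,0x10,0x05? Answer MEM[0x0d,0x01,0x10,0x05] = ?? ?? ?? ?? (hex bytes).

#0 dst[0x1c+5] := {0x38,0x2f,0x7c,0x09,0x3d}
#1 dst[0x00+6] := {0x71,0x66,0x7a,0xb6,0x67,0xed}
#2 dst[0x0b+2] := {0x7c,0x09}
#3 dst[0x0d+8] := {0x67,0xed,0x71,0x66,0x7a,0xb6,0x67,0x7c}
query mem[0x0d]=0x67, mem[0x01]=0x66, mem[0x10]=0x66, mem[0x05]=0xed

MEM[0x0d,0x01,0x10,0x05] = 67 66 66 ed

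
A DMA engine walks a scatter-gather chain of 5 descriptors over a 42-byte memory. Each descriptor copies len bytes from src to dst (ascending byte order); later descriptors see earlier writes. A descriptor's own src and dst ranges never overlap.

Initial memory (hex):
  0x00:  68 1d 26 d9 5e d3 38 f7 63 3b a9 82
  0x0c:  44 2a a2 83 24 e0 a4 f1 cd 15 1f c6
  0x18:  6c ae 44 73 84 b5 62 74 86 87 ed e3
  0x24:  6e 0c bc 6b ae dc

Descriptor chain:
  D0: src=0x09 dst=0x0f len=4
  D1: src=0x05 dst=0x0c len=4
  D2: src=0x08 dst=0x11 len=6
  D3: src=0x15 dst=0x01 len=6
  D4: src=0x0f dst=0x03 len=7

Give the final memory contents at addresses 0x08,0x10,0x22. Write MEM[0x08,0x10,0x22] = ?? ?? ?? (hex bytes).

D0: mem[0x0f..0x12] <- [3b a9 82 44]
D1: mem[0x0c..0x0f] <- [d3 38 f7 63]
D2: mem[0x11..0x16] <- [63 3b a9 82 d3 38]
D3: mem[0x01..0x06] <- [d3 38 c6 6c ae 44]
D4: mem[0x03..0x09] <- [63 a9 63 3b a9 82 d3]
query mem[0x08]=0x82, mem[0x10]=0xa9, mem[0x22]=0xed

MEM[0x08,0x10,0x22] = 82 a9 ed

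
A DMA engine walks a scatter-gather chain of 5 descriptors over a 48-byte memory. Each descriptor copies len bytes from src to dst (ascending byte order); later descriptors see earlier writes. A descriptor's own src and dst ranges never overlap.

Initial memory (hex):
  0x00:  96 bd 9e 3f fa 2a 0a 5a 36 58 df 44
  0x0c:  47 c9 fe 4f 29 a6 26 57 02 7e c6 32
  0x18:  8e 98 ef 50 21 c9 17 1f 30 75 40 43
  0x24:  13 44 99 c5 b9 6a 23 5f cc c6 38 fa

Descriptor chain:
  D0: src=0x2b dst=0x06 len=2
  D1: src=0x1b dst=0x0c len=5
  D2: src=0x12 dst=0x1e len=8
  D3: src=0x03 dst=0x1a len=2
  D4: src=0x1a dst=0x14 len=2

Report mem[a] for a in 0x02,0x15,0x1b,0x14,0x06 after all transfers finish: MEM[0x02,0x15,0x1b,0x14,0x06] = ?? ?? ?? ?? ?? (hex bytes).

D0: mem[0x06..0x07] <- [5f cc]
D1: mem[0x0c..0x10] <- [50 21 c9 17 1f]
D2: mem[0x1e..0x25] <- [26 57 02 7e c6 32 8e 98]
D3: mem[0x1a..0x1b] <- [3f fa]
D4: mem[0x14..0x15] <- [3f fa]
query mem[0x02]=0x9e, mem[0x15]=0xfa, mem[0x1b]=0xfa, mem[0x14]=0x3f, mem[0x06]=0x5f

MEM[0x02,0x15,0x1b,0x14,0x06] = 9e fa fa 3f 5f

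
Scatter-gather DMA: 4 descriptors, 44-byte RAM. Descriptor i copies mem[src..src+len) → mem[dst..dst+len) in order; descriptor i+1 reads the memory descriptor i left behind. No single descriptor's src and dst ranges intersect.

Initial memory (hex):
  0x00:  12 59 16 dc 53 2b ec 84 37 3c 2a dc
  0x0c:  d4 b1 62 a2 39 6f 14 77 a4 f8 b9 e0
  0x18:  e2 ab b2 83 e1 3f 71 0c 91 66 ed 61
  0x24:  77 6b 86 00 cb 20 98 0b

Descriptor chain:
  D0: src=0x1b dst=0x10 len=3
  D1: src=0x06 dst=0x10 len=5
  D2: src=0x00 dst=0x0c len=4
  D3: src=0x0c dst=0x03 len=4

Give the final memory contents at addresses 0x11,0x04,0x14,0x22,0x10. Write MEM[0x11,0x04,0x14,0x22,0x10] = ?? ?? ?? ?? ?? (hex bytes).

#0 dst[0x10+3] := {0x83,0xe1,0x3f}
#1 dst[0x10+5] := {0xec,0x84,0x37,0x3c,0x2a}
#2 dst[0x0c+4] := {0x12,0x59,0x16,0xdc}
#3 dst[0x03+4] := {0x12,0x59,0x16,0xdc}
query mem[0x11]=0x84, mem[0x04]=0x59, mem[0x14]=0x2a, mem[0x22]=0xed, mem[0x10]=0xec

MEM[0x11,0x04,0x14,0x22,0x10] = 84 59 2a ed ec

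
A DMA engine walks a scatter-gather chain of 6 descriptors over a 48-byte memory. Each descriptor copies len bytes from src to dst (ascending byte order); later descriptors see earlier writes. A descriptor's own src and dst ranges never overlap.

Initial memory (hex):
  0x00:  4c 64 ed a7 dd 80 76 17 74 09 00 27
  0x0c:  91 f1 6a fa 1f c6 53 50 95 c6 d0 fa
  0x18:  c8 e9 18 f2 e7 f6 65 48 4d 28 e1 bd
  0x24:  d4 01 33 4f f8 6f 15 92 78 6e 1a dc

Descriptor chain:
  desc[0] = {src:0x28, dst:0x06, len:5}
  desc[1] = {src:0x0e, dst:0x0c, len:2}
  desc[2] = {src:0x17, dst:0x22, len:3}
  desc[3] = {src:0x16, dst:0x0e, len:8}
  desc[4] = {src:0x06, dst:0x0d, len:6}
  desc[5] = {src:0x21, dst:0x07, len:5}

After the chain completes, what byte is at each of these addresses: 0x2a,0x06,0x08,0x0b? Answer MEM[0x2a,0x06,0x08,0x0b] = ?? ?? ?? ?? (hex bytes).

MEM[0x2a,0x06,0x08,0x0b] = 15 f8 fa 01

[0] 0x28->0x06 len=5 : f8 6f 15 92 78
[1] 0x0e->0x0c len=2 : 6a fa
[2] 0x17->0x22 len=3 : fa c8 e9
[3] 0x16->0x0e len=8 : d0 fa c8 e9 18 f2 e7 f6
[4] 0x06->0x0d len=6 : f8 6f 15 92 78 27
[5] 0x21->0x07 len=5 : 28 fa c8 e9 01
query mem[0x2a]=0x15, mem[0x06]=0xf8, mem[0x08]=0xfa, mem[0x0b]=0x01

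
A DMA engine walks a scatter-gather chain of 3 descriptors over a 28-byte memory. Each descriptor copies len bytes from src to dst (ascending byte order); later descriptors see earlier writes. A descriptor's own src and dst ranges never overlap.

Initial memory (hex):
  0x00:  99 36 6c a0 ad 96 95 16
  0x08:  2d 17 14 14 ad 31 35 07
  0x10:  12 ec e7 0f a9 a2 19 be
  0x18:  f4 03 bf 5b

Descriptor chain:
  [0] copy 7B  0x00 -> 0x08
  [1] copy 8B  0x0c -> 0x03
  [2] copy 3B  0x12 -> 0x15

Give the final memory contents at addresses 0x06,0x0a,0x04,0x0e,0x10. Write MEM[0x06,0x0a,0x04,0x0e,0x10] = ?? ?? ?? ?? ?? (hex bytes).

  after D0: wrote 7B at 0x08 = 99366ca0ad9695
  after D1: wrote 8B at 0x03 = ad96950712ece70f
  after D2: wrote 3B at 0x15 = e70fa9
query mem[0x06]=0x07, mem[0x0a]=0x0f, mem[0x04]=0x96, mem[0x0e]=0x95, mem[0x10]=0x12

MEM[0x06,0x0a,0x04,0x0e,0x10] = 07 0f 96 95 12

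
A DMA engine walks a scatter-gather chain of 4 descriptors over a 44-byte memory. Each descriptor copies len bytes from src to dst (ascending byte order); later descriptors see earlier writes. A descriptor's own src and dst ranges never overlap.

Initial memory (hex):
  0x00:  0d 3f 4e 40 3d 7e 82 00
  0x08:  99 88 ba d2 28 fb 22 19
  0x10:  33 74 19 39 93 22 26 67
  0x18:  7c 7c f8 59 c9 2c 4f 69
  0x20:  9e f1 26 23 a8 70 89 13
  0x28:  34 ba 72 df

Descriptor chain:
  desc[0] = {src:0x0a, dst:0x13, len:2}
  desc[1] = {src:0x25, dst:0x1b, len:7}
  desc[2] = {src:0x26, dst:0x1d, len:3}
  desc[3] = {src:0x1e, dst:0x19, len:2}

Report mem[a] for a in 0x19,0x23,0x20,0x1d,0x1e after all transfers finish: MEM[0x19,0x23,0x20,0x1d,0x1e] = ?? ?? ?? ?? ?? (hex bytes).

D0: mem[0x13..0x14] <- [ba d2]
D1: mem[0x1b..0x21] <- [70 89 13 34 ba 72 df]
D2: mem[0x1d..0x1f] <- [89 13 34]
D3: mem[0x19..0x1a] <- [13 34]
query mem[0x19]=0x13, mem[0x23]=0x23, mem[0x20]=0x72, mem[0x1d]=0x89, mem[0x1e]=0x13

MEM[0x19,0x23,0x20,0x1d,0x1e] = 13 23 72 89 13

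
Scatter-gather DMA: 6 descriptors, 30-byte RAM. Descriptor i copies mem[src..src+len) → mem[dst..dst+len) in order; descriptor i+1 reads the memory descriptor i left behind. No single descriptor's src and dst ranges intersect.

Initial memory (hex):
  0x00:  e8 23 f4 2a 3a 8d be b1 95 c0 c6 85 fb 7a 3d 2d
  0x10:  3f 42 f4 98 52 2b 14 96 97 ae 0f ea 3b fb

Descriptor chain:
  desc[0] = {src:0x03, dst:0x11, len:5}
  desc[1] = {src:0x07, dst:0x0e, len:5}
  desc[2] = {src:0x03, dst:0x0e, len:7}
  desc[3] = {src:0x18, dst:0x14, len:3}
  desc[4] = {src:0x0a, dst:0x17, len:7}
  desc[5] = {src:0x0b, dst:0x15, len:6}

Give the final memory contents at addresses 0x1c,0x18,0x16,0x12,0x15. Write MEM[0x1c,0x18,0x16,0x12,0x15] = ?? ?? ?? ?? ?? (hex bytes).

MEM[0x1c,0x18,0x16,0x12,0x15] = 3a 2a fb b1 85

D0: mem[0x11..0x15] <- [2a 3a 8d be b1]
D1: mem[0x0e..0x12] <- [b1 95 c0 c6 85]
D2: mem[0x0e..0x14] <- [2a 3a 8d be b1 95 c0]
D3: mem[0x14..0x16] <- [97 ae 0f]
D4: mem[0x17..0x1d] <- [c6 85 fb 7a 2a 3a 8d]
D5: mem[0x15..0x1a] <- [85 fb 7a 2a 3a 8d]
query mem[0x1c]=0x3a, mem[0x18]=0x2a, mem[0x16]=0xfb, mem[0x12]=0xb1, mem[0x15]=0x85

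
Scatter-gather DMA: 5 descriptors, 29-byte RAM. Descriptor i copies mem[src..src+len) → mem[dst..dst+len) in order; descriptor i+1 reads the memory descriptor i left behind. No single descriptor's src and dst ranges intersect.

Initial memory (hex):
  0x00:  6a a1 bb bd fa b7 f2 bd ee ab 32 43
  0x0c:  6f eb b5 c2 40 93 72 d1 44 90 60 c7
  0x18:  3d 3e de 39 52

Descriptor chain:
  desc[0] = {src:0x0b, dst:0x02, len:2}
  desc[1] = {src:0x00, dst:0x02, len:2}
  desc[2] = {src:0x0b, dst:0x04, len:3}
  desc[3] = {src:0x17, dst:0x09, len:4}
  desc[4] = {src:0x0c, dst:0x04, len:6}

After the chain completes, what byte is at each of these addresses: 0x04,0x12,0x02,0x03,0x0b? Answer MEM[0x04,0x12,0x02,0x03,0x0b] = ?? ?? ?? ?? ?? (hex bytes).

D0: mem[0x02..0x03] <- [43 6f]
D1: mem[0x02..0x03] <- [6a a1]
D2: mem[0x04..0x06] <- [43 6f eb]
D3: mem[0x09..0x0c] <- [c7 3d 3e de]
D4: mem[0x04..0x09] <- [de eb b5 c2 40 93]
query mem[0x04]=0xde, mem[0x12]=0x72, mem[0x02]=0x6a, mem[0x03]=0xa1, mem[0x0b]=0x3e

MEM[0x04,0x12,0x02,0x03,0x0b] = de 72 6a a1 3e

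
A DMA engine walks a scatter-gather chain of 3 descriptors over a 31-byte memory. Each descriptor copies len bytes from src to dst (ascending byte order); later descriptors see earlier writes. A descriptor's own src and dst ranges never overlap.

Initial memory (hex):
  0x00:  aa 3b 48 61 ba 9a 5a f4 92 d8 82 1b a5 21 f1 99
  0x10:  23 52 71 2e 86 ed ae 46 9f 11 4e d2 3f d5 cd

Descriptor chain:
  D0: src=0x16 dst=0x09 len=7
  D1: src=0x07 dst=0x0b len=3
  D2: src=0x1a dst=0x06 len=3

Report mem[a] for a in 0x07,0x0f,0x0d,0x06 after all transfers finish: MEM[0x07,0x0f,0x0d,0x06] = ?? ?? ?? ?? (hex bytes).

MEM[0x07,0x0f,0x0d,0x06] = d2 3f ae 4e

#0 dst[0x09+7] := {0xae,0x46,0x9f,0x11,0x4e,0xd2,0x3f}
#1 dst[0x0b+3] := {0xf4,0x92,0xae}
#2 dst[0x06+3] := {0x4e,0xd2,0x3f}
query mem[0x07]=0xd2, mem[0x0f]=0x3f, mem[0x0d]=0xae, mem[0x06]=0x4e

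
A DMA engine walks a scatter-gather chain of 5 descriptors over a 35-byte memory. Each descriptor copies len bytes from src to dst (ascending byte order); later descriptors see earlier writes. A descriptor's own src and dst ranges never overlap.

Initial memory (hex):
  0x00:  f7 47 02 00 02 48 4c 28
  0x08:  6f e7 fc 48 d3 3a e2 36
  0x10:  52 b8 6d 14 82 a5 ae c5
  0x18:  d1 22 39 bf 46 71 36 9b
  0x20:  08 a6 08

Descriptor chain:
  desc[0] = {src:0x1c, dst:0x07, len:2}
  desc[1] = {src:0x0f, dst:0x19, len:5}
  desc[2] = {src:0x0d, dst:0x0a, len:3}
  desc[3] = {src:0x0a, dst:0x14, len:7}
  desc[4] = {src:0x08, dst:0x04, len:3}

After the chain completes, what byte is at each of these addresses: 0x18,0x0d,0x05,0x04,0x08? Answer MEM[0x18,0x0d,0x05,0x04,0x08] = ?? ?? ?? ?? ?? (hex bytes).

  after D0: wrote 2B at 0x07 = 4671
  after D1: wrote 5B at 0x19 = 3652b86d14
  after D2: wrote 3B at 0x0a = 3ae236
  after D3: wrote 7B at 0x14 = 3ae2363ae23652
  after D4: wrote 3B at 0x04 = 71e73a
query mem[0x18]=0xe2, mem[0x0d]=0x3a, mem[0x05]=0xe7, mem[0x04]=0x71, mem[0x08]=0x71

MEM[0x18,0x0d,0x05,0x04,0x08] = e2 3a e7 71 71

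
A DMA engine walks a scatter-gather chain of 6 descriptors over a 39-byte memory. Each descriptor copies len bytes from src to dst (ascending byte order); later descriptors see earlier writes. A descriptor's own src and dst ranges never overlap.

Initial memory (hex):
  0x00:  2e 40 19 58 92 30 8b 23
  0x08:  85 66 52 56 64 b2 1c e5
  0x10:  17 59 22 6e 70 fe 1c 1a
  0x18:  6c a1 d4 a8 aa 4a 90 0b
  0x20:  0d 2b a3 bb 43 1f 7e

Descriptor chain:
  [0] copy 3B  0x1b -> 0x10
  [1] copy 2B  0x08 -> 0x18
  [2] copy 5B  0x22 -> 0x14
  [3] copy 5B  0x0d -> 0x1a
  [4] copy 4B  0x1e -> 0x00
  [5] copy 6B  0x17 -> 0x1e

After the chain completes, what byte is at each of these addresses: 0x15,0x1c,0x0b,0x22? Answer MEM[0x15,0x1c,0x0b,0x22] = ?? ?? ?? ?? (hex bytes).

  after D0: wrote 3B at 0x10 = a8aa4a
  after D1: wrote 2B at 0x18 = 8566
  after D2: wrote 5B at 0x14 = a3bb431f7e
  after D3: wrote 5B at 0x1a = b21ce5a8aa
  after D4: wrote 4B at 0x00 = aa0b0d2b
  after D5: wrote 6B at 0x1e = 1f7e66b21ce5
query mem[0x15]=0xbb, mem[0x1c]=0xe5, mem[0x0b]=0x56, mem[0x22]=0x1c

MEM[0x15,0x1c,0x0b,0x22] = bb e5 56 1c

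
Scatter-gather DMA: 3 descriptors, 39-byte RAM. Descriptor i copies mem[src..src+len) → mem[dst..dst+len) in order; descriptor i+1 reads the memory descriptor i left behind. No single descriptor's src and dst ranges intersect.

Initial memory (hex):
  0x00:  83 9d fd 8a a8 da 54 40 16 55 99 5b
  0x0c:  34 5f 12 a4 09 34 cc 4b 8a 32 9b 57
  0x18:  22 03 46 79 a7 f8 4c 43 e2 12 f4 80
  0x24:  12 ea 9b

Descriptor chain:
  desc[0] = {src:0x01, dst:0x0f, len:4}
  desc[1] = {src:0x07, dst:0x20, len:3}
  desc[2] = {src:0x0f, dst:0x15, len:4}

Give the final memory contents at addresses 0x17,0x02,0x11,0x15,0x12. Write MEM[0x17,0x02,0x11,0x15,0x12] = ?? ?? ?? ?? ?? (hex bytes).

  after D0: wrote 4B at 0x0f = 9dfd8aa8
  after D1: wrote 3B at 0x20 = 401655
  after D2: wrote 4B at 0x15 = 9dfd8aa8
query mem[0x17]=0x8a, mem[0x02]=0xfd, mem[0x11]=0x8a, mem[0x15]=0x9d, mem[0x12]=0xa8

MEM[0x17,0x02,0x11,0x15,0x12] = 8a fd 8a 9d a8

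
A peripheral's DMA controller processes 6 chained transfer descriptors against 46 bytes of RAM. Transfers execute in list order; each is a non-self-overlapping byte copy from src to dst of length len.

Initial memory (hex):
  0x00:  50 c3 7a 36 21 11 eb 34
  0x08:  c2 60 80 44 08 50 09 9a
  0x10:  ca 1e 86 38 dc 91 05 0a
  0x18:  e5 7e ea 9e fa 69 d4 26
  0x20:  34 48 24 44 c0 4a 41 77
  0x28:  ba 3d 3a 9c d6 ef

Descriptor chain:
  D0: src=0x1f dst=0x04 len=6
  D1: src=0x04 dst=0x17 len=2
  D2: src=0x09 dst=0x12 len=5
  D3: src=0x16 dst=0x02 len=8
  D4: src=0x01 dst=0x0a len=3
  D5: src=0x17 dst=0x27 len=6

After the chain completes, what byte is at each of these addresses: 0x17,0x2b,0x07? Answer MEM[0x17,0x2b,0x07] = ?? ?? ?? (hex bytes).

[0] 0x1f->0x04 len=6 : 26 34 48 24 44 c0
[1] 0x04->0x17 len=2 : 26 34
[2] 0x09->0x12 len=5 : c0 80 44 08 50
[3] 0x16->0x02 len=8 : 50 26 34 7e ea 9e fa 69
[4] 0x01->0x0a len=3 : c3 50 26
[5] 0x17->0x27 len=6 : 26 34 7e ea 9e fa
query mem[0x17]=0x26, mem[0x2b]=0x9e, mem[0x07]=0x9e

MEM[0x17,0x2b,0x07] = 26 9e 9e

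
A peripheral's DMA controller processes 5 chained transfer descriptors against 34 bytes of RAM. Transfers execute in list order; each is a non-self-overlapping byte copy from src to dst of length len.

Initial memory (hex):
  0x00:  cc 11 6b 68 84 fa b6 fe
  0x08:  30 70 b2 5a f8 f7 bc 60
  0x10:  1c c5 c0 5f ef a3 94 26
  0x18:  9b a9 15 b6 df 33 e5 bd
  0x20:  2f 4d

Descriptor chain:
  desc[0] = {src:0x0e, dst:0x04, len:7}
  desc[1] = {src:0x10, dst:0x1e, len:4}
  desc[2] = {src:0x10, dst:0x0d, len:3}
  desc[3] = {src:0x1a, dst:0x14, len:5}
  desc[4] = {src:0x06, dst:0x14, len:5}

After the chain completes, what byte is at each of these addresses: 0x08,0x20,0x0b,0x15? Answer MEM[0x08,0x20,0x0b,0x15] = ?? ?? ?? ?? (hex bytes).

#0 dst[0x04+7] := {0xbc,0x60,0x1c,0xc5,0xc0,0x5f,0xef}
#1 dst[0x1e+4] := {0x1c,0xc5,0xc0,0x5f}
#2 dst[0x0d+3] := {0x1c,0xc5,0xc0}
#3 dst[0x14+5] := {0x15,0xb6,0xdf,0x33,0x1c}
#4 dst[0x14+5] := {0x1c,0xc5,0xc0,0x5f,0xef}
query mem[0x08]=0xc0, mem[0x20]=0xc0, mem[0x0b]=0x5a, mem[0x15]=0xc5

MEM[0x08,0x20,0x0b,0x15] = c0 c0 5a c5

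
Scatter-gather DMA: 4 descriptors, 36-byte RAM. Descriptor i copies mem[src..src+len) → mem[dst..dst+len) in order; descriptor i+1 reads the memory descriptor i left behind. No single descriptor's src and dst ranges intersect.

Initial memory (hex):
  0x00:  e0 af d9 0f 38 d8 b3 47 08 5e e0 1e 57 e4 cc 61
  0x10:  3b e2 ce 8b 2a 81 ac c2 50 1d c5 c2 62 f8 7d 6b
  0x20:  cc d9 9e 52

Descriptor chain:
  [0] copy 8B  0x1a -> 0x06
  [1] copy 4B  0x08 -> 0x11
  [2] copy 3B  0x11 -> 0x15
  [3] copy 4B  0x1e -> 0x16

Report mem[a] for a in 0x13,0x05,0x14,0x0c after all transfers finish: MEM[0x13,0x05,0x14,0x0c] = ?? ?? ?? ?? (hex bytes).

MEM[0x13,0x05,0x14,0x0c] = 7d d8 6b cc

  after D0: wrote 8B at 0x06 = c5c262f87d6bccd9
  after D1: wrote 4B at 0x11 = 62f87d6b
  after D2: wrote 3B at 0x15 = 62f87d
  after D3: wrote 4B at 0x16 = 7d6bccd9
query mem[0x13]=0x7d, mem[0x05]=0xd8, mem[0x14]=0x6b, mem[0x0c]=0xcc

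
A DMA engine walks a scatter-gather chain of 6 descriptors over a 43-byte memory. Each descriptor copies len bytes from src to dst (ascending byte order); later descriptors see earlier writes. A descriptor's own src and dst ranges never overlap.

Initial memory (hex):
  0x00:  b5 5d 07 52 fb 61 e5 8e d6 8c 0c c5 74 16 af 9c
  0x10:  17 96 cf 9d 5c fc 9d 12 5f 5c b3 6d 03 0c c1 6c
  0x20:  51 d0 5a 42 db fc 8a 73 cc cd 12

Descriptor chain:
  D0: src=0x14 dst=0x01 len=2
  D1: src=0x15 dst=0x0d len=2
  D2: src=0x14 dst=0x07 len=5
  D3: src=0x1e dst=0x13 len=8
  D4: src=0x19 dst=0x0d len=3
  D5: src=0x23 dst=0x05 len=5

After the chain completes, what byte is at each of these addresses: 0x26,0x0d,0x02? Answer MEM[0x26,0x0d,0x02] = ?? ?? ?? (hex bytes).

#0 dst[0x01+2] := {0x5c,0xfc}
#1 dst[0x0d+2] := {0xfc,0x9d}
#2 dst[0x07+5] := {0x5c,0xfc,0x9d,0x12,0x5f}
#3 dst[0x13+8] := {0xc1,0x6c,0x51,0xd0,0x5a,0x42,0xdb,0xfc}
#4 dst[0x0d+3] := {0xdb,0xfc,0x6d}
#5 dst[0x05+5] := {0x42,0xdb,0xfc,0x8a,0x73}
query mem[0x26]=0x8a, mem[0x0d]=0xdb, mem[0x02]=0xfc

MEM[0x26,0x0d,0x02] = 8a db fc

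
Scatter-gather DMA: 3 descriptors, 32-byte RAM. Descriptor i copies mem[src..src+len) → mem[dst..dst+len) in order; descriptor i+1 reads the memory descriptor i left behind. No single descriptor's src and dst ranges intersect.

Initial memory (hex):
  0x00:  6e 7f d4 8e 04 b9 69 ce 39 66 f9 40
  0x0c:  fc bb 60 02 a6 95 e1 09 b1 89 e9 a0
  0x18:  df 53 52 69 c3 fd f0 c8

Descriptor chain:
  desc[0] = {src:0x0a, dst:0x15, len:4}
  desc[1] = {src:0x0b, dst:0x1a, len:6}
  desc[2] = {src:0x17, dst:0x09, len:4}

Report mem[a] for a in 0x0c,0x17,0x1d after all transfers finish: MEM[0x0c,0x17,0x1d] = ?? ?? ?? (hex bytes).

D0: mem[0x15..0x18] <- [f9 40 fc bb]
D1: mem[0x1a..0x1f] <- [40 fc bb 60 02 a6]
D2: mem[0x09..0x0c] <- [fc bb 53 40]
query mem[0x0c]=0x40, mem[0x17]=0xfc, mem[0x1d]=0x60

MEM[0x0c,0x17,0x1d] = 40 fc 60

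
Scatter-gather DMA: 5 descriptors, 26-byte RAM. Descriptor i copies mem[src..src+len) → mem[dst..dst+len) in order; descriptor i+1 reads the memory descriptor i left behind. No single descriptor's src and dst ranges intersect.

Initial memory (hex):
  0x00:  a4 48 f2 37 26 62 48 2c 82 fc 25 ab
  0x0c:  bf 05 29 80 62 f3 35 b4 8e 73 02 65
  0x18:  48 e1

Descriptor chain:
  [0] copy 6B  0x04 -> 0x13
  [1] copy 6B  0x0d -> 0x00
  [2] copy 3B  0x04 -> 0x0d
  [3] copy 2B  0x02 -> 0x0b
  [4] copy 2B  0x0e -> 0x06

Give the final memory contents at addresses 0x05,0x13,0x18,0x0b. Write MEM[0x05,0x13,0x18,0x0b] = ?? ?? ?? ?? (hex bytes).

  after D0: wrote 6B at 0x13 = 2662482c82fc
  after D1: wrote 6B at 0x00 = 05298062f335
  after D2: wrote 3B at 0x0d = f33548
  after D3: wrote 2B at 0x0b = 8062
  after D4: wrote 2B at 0x06 = 3548
query mem[0x05]=0x35, mem[0x13]=0x26, mem[0x18]=0xfc, mem[0x0b]=0x80

MEM[0x05,0x13,0x18,0x0b] = 35 26 fc 80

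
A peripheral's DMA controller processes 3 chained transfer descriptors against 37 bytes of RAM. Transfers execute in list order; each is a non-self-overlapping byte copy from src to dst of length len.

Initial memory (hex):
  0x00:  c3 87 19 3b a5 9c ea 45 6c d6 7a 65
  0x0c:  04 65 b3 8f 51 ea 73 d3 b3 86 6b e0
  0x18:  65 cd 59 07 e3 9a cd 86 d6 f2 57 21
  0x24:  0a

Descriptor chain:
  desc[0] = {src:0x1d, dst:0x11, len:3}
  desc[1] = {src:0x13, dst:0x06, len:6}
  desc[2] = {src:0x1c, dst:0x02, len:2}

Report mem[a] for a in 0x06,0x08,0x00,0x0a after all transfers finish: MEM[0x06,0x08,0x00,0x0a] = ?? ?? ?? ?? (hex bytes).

MEM[0x06,0x08,0x00,0x0a] = 86 86 c3 e0

[0] 0x1d->0x11 len=3 : 9a cd 86
[1] 0x13->0x06 len=6 : 86 b3 86 6b e0 65
[2] 0x1c->0x02 len=2 : e3 9a
query mem[0x06]=0x86, mem[0x08]=0x86, mem[0x00]=0xc3, mem[0x0a]=0xe0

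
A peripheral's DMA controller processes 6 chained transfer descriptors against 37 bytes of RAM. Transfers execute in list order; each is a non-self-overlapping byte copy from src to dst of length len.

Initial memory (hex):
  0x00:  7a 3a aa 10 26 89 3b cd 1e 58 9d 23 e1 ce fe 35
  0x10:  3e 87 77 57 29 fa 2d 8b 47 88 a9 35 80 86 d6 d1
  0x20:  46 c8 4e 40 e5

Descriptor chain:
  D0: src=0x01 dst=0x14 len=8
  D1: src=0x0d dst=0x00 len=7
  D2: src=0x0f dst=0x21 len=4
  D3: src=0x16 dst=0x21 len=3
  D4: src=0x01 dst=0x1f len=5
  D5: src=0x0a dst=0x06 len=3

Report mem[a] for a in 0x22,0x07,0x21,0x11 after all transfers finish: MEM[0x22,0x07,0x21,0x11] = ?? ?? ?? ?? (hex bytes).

MEM[0x22,0x07,0x21,0x11] = 87 23 3e 87

#0 dst[0x14+8] := {0x3a,0xaa,0x10,0x26,0x89,0x3b,0xcd,0x1e}
#1 dst[0x00+7] := {0xce,0xfe,0x35,0x3e,0x87,0x77,0x57}
#2 dst[0x21+4] := {0x35,0x3e,0x87,0x77}
#3 dst[0x21+3] := {0x10,0x26,0x89}
#4 dst[0x1f+5] := {0xfe,0x35,0x3e,0x87,0x77}
#5 dst[0x06+3] := {0x9d,0x23,0xe1}
query mem[0x22]=0x87, mem[0x07]=0x23, mem[0x21]=0x3e, mem[0x11]=0x87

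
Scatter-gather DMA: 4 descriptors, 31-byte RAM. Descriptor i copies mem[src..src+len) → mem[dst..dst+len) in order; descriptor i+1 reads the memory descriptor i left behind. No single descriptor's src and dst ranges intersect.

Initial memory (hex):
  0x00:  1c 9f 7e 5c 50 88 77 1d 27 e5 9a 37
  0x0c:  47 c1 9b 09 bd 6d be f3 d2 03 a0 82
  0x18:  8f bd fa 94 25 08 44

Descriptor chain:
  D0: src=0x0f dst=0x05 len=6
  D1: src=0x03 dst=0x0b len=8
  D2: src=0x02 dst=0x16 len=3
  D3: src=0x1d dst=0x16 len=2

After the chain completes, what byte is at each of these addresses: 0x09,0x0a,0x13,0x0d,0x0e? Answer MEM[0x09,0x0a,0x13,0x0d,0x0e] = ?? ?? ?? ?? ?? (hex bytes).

  after D0: wrote 6B at 0x05 = 09bd6dbef3d2
  after D1: wrote 8B at 0x0b = 5c5009bd6dbef3d2
  after D2: wrote 3B at 0x16 = 7e5c50
  after D3: wrote 2B at 0x16 = 0844
query mem[0x09]=0xf3, mem[0x0a]=0xd2, mem[0x13]=0xf3, mem[0x0d]=0x09, mem[0x0e]=0xbd

MEM[0x09,0x0a,0x13,0x0d,0x0e] = f3 d2 f3 09 bd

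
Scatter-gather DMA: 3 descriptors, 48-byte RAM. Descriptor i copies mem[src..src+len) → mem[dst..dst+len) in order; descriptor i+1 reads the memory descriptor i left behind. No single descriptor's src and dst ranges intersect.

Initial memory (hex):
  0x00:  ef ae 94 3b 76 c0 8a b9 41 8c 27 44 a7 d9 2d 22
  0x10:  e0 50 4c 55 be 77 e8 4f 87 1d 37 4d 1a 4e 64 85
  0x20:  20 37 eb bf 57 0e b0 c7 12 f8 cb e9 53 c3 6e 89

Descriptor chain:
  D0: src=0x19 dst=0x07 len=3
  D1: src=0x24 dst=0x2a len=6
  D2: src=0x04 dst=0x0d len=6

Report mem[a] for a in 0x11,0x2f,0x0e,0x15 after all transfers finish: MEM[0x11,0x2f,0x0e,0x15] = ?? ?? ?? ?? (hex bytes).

MEM[0x11,0x2f,0x0e,0x15] = 37 f8 c0 77

  after D0: wrote 3B at 0x07 = 1d374d
  after D1: wrote 6B at 0x2a = 570eb0c712f8
  after D2: wrote 6B at 0x0d = 76c08a1d374d
query mem[0x11]=0x37, mem[0x2f]=0xf8, mem[0x0e]=0xc0, mem[0x15]=0x77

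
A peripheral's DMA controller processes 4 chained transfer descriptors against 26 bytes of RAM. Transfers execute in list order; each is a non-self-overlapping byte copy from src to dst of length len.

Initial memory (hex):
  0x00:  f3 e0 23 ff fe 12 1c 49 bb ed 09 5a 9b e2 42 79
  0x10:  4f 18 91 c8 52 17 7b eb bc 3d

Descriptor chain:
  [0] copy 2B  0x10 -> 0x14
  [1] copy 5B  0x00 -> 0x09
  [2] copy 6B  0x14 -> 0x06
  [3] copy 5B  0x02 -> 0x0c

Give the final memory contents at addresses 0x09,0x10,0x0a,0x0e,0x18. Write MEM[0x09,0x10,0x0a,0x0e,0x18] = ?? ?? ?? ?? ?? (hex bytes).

#0 dst[0x14+2] := {0x4f,0x18}
#1 dst[0x09+5] := {0xf3,0xe0,0x23,0xff,0xfe}
#2 dst[0x06+6] := {0x4f,0x18,0x7b,0xeb,0xbc,0x3d}
#3 dst[0x0c+5] := {0x23,0xff,0xfe,0x12,0x4f}
query mem[0x09]=0xeb, mem[0x10]=0x4f, mem[0x0a]=0xbc, mem[0x0e]=0xfe, mem[0x18]=0xbc

MEM[0x09,0x10,0x0a,0x0e,0x18] = eb 4f bc fe bc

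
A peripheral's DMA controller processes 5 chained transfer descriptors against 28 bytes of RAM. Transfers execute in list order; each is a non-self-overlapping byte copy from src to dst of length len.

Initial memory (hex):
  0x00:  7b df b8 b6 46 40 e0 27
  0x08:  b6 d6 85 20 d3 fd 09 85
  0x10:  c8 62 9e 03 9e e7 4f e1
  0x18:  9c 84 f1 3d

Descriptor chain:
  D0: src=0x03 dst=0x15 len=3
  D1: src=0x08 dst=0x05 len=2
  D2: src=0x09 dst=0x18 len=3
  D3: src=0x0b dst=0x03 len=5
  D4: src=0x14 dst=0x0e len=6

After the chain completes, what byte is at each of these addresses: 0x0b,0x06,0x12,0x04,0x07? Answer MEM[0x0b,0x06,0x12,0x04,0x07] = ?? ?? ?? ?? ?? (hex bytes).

#0 dst[0x15+3] := {0xb6,0x46,0x40}
#1 dst[0x05+2] := {0xb6,0xd6}
#2 dst[0x18+3] := {0xd6,0x85,0x20}
#3 dst[0x03+5] := {0x20,0xd3,0xfd,0x09,0x85}
#4 dst[0x0e+6] := {0x9e,0xb6,0x46,0x40,0xd6,0x85}
query mem[0x0b]=0x20, mem[0x06]=0x09, mem[0x12]=0xd6, mem[0x04]=0xd3, mem[0x07]=0x85

MEM[0x0b,0x06,0x12,0x04,0x07] = 20 09 d6 d3 85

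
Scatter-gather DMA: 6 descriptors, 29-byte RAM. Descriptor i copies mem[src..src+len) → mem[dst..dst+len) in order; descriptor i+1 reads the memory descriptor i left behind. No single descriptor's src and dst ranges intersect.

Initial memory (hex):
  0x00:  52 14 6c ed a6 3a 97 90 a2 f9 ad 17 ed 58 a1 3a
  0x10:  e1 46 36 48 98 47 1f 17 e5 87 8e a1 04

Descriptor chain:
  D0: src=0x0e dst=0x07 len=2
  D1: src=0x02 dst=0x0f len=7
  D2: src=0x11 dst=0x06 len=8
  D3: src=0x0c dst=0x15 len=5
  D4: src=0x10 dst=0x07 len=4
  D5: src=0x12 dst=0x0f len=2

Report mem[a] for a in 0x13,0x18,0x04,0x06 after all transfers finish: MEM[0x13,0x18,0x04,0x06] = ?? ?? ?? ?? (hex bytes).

MEM[0x13,0x18,0x04,0x06] = 97 6c a6 a6

D0: mem[0x07..0x08] <- [a1 3a]
D1: mem[0x0f..0x15] <- [6c ed a6 3a 97 a1 3a]
D2: mem[0x06..0x0d] <- [a6 3a 97 a1 3a 1f 17 e5]
D3: mem[0x15..0x19] <- [17 e5 a1 6c ed]
D4: mem[0x07..0x0a] <- [ed a6 3a 97]
D5: mem[0x0f..0x10] <- [3a 97]
query mem[0x13]=0x97, mem[0x18]=0x6c, mem[0x04]=0xa6, mem[0x06]=0xa6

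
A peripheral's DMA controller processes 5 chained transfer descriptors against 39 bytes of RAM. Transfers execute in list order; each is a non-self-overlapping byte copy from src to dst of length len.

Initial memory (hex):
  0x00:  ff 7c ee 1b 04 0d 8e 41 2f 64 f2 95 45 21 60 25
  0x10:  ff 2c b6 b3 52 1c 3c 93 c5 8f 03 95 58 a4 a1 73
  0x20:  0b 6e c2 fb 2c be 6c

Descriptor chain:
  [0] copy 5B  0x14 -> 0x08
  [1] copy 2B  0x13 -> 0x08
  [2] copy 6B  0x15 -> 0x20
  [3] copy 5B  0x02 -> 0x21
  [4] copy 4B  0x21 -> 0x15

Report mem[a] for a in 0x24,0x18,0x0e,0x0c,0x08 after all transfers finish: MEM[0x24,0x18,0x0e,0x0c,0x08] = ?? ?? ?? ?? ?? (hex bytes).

MEM[0x24,0x18,0x0e,0x0c,0x08] = 0d 0d 60 c5 b3

  after D0: wrote 5B at 0x08 = 521c3c93c5
  after D1: wrote 2B at 0x08 = b352
  after D2: wrote 6B at 0x20 = 1c3c93c58f03
  after D3: wrote 5B at 0x21 = ee1b040d8e
  after D4: wrote 4B at 0x15 = ee1b040d
query mem[0x24]=0x0d, mem[0x18]=0x0d, mem[0x0e]=0x60, mem[0x0c]=0xc5, mem[0x08]=0xb3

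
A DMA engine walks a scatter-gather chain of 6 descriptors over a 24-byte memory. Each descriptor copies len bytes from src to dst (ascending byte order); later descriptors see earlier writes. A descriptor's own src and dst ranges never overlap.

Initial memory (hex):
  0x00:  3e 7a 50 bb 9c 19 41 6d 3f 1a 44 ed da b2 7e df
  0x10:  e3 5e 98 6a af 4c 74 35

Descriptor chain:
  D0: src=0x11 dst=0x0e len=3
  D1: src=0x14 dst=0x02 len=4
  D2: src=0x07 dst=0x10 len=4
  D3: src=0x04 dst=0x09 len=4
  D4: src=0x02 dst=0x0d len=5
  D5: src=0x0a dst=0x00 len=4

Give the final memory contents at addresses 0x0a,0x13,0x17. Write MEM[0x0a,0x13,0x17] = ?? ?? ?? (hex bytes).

[0] 0x11->0x0e len=3 : 5e 98 6a
[1] 0x14->0x02 len=4 : af 4c 74 35
[2] 0x07->0x10 len=4 : 6d 3f 1a 44
[3] 0x04->0x09 len=4 : 74 35 41 6d
[4] 0x02->0x0d len=5 : af 4c 74 35 41
[5] 0x0a->0x00 len=4 : 35 41 6d af
query mem[0x0a]=0x35, mem[0x13]=0x44, mem[0x17]=0x35

MEM[0x0a,0x13,0x17] = 35 44 35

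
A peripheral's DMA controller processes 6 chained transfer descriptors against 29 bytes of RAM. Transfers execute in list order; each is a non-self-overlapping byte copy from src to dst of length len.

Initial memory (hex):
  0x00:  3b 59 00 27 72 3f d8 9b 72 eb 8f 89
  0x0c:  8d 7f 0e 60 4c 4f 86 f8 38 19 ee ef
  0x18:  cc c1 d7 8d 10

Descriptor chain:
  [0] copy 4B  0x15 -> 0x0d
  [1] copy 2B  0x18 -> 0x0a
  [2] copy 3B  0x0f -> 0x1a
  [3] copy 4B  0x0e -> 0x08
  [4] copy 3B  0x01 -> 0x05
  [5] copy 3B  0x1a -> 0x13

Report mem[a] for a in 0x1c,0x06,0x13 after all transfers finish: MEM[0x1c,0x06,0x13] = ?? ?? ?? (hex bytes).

  after D0: wrote 4B at 0x0d = 19eeefcc
  after D1: wrote 2B at 0x0a = ccc1
  after D2: wrote 3B at 0x1a = efcc4f
  after D3: wrote 4B at 0x08 = eeefcc4f
  after D4: wrote 3B at 0x05 = 590027
  after D5: wrote 3B at 0x13 = efcc4f
query mem[0x1c]=0x4f, mem[0x06]=0x00, mem[0x13]=0xef

MEM[0x1c,0x06,0x13] = 4f 00 ef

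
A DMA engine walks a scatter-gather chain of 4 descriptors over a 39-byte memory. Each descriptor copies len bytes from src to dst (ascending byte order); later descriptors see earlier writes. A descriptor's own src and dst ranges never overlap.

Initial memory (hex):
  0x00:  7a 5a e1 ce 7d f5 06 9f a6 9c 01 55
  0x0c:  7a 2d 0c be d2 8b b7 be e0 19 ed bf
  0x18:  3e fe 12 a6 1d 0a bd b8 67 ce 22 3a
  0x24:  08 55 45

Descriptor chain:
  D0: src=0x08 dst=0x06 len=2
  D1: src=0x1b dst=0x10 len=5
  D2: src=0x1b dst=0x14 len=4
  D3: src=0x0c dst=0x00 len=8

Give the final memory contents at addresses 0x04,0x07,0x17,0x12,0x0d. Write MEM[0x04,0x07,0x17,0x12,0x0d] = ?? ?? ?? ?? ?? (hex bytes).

MEM[0x04,0x07,0x17,0x12,0x0d] = a6 bd bd 0a 2d

D0: mem[0x06..0x07] <- [a6 9c]
D1: mem[0x10..0x14] <- [a6 1d 0a bd b8]
D2: mem[0x14..0x17] <- [a6 1d 0a bd]
D3: mem[0x00..0x07] <- [7a 2d 0c be a6 1d 0a bd]
query mem[0x04]=0xa6, mem[0x07]=0xbd, mem[0x17]=0xbd, mem[0x12]=0x0a, mem[0x0d]=0x2d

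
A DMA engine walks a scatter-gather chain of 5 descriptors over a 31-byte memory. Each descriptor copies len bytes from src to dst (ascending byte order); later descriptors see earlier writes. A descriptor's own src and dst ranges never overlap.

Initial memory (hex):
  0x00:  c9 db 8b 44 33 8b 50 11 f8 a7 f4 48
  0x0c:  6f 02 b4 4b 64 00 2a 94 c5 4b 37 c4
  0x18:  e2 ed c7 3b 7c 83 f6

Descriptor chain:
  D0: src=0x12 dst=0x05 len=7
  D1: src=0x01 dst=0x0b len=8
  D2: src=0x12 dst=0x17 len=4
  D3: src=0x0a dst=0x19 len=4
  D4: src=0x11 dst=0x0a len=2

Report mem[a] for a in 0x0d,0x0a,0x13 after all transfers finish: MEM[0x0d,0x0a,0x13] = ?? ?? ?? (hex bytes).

#0 dst[0x05+7] := {0x2a,0x94,0xc5,0x4b,0x37,0xc4,0xe2}
#1 dst[0x0b+8] := {0xdb,0x8b,0x44,0x33,0x2a,0x94,0xc5,0x4b}
#2 dst[0x17+4] := {0x4b,0x94,0xc5,0x4b}
#3 dst[0x19+4] := {0xc4,0xdb,0x8b,0x44}
#4 dst[0x0a+2] := {0xc5,0x4b}
query mem[0x0d]=0x44, mem[0x0a]=0xc5, mem[0x13]=0x94

MEM[0x0d,0x0a,0x13] = 44 c5 94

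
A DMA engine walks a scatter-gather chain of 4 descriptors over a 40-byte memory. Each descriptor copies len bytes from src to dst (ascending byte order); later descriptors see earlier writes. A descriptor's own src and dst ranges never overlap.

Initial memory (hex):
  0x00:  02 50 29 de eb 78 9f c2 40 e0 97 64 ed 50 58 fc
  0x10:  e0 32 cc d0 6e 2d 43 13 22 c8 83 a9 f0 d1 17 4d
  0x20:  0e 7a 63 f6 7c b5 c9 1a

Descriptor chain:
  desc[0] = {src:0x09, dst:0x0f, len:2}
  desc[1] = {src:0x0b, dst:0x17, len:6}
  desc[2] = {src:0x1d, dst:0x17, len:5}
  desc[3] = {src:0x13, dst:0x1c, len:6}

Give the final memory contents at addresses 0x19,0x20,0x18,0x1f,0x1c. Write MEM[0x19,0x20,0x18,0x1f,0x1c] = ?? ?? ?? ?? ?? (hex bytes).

MEM[0x19,0x20,0x18,0x1f,0x1c] = 4d d1 17 43 d0

#0 dst[0x0f+2] := {0xe0,0x97}
#1 dst[0x17+6] := {0x64,0xed,0x50,0x58,0xe0,0x97}
#2 dst[0x17+5] := {0xd1,0x17,0x4d,0x0e,0x7a}
#3 dst[0x1c+6] := {0xd0,0x6e,0x2d,0x43,0xd1,0x17}
query mem[0x19]=0x4d, mem[0x20]=0xd1, mem[0x18]=0x17, mem[0x1f]=0x43, mem[0x1c]=0xd0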